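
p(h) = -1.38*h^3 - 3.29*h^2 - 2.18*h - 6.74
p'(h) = -4.14*h^2 - 6.58*h - 2.18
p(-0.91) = -6.44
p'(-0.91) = 0.38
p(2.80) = -68.93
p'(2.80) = -53.06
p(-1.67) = -5.85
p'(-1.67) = -2.74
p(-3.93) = 34.78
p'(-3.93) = -40.26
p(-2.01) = -4.44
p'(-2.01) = -5.68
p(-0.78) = -6.39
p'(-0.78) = 0.43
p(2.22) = -42.89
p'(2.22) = -37.19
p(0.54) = -9.09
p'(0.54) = -6.94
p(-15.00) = 3943.21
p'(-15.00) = -834.98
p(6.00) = -436.34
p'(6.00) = -190.70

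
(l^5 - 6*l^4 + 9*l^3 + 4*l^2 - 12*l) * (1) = l^5 - 6*l^4 + 9*l^3 + 4*l^2 - 12*l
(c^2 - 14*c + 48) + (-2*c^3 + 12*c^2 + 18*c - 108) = -2*c^3 + 13*c^2 + 4*c - 60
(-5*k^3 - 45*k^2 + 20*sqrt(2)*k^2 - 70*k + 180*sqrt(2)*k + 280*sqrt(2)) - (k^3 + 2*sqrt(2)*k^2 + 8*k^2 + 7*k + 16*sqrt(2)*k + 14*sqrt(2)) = -6*k^3 - 53*k^2 + 18*sqrt(2)*k^2 - 77*k + 164*sqrt(2)*k + 266*sqrt(2)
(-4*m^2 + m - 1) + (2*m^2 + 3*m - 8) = -2*m^2 + 4*m - 9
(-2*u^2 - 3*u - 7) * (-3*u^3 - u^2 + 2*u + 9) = 6*u^5 + 11*u^4 + 20*u^3 - 17*u^2 - 41*u - 63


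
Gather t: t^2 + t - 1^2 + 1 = t^2 + t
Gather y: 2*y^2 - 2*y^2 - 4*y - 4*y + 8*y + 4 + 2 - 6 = 0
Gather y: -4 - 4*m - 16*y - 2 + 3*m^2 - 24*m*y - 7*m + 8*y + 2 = 3*m^2 - 11*m + y*(-24*m - 8) - 4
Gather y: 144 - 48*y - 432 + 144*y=96*y - 288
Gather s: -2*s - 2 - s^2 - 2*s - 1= -s^2 - 4*s - 3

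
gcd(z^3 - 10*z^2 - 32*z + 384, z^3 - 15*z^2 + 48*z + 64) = z^2 - 16*z + 64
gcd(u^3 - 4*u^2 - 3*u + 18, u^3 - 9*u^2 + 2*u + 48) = u^2 - u - 6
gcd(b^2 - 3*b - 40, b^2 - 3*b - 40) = b^2 - 3*b - 40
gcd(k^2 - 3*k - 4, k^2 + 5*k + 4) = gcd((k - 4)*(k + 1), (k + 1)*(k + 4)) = k + 1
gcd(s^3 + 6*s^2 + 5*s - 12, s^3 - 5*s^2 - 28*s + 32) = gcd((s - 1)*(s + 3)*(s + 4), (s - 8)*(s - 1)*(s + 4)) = s^2 + 3*s - 4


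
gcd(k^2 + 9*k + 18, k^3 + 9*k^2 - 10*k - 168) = k + 6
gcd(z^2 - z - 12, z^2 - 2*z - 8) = z - 4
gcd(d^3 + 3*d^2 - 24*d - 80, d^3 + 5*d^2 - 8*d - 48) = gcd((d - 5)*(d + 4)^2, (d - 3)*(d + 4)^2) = d^2 + 8*d + 16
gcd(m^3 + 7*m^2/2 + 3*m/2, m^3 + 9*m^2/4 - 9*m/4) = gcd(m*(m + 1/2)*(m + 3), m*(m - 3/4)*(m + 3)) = m^2 + 3*m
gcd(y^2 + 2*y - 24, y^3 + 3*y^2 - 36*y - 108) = y + 6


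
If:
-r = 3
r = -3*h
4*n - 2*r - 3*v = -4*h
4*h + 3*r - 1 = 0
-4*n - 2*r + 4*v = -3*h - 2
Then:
No Solution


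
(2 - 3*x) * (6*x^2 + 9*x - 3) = -18*x^3 - 15*x^2 + 27*x - 6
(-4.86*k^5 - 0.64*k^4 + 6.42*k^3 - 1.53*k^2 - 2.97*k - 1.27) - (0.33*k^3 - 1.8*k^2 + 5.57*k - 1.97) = -4.86*k^5 - 0.64*k^4 + 6.09*k^3 + 0.27*k^2 - 8.54*k + 0.7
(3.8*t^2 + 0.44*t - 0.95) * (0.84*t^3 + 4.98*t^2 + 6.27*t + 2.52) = 3.192*t^5 + 19.2936*t^4 + 25.2192*t^3 + 7.6038*t^2 - 4.8477*t - 2.394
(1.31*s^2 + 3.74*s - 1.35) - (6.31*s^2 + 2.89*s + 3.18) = -5.0*s^2 + 0.85*s - 4.53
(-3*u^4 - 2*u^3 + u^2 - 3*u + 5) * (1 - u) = 3*u^5 - u^4 - 3*u^3 + 4*u^2 - 8*u + 5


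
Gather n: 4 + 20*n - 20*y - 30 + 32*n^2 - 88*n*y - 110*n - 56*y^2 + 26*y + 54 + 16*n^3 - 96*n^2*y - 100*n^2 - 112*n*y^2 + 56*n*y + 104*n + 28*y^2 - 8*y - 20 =16*n^3 + n^2*(-96*y - 68) + n*(-112*y^2 - 32*y + 14) - 28*y^2 - 2*y + 8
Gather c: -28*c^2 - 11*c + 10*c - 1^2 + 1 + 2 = -28*c^2 - c + 2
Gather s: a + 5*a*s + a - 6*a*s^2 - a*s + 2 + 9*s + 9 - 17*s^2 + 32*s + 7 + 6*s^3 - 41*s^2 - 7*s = 2*a + 6*s^3 + s^2*(-6*a - 58) + s*(4*a + 34) + 18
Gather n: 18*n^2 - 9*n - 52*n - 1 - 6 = 18*n^2 - 61*n - 7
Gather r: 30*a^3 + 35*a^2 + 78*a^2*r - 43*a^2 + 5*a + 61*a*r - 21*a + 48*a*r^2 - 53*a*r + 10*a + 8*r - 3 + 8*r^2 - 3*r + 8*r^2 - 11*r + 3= 30*a^3 - 8*a^2 - 6*a + r^2*(48*a + 16) + r*(78*a^2 + 8*a - 6)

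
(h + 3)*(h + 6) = h^2 + 9*h + 18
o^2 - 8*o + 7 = (o - 7)*(o - 1)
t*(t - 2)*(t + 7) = t^3 + 5*t^2 - 14*t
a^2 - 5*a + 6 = (a - 3)*(a - 2)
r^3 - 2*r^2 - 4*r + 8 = (r - 2)^2*(r + 2)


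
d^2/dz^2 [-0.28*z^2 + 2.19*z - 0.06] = -0.560000000000000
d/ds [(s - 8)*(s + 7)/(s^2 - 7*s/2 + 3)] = 2*(-5*s^2 + 236*s - 398)/(4*s^4 - 28*s^3 + 73*s^2 - 84*s + 36)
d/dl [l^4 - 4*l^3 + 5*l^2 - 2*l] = 4*l^3 - 12*l^2 + 10*l - 2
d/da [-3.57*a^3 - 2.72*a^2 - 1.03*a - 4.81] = -10.71*a^2 - 5.44*a - 1.03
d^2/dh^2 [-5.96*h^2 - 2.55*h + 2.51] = -11.9200000000000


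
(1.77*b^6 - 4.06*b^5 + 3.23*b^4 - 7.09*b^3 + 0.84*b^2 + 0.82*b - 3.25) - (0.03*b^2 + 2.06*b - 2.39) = 1.77*b^6 - 4.06*b^5 + 3.23*b^4 - 7.09*b^3 + 0.81*b^2 - 1.24*b - 0.86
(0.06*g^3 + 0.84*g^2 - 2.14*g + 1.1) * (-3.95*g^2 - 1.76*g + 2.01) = -0.237*g^5 - 3.4236*g^4 + 7.0952*g^3 + 1.1098*g^2 - 6.2374*g + 2.211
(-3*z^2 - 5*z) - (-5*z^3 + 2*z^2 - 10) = 5*z^3 - 5*z^2 - 5*z + 10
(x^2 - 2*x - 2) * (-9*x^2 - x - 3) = -9*x^4 + 17*x^3 + 17*x^2 + 8*x + 6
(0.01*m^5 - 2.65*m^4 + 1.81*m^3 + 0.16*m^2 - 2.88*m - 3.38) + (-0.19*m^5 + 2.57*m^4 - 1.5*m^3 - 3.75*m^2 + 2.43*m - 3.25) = -0.18*m^5 - 0.0800000000000001*m^4 + 0.31*m^3 - 3.59*m^2 - 0.45*m - 6.63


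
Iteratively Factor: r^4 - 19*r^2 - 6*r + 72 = (r - 4)*(r^3 + 4*r^2 - 3*r - 18) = (r - 4)*(r + 3)*(r^2 + r - 6) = (r - 4)*(r - 2)*(r + 3)*(r + 3)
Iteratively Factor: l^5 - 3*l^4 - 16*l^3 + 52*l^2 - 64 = (l + 4)*(l^4 - 7*l^3 + 12*l^2 + 4*l - 16) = (l - 4)*(l + 4)*(l^3 - 3*l^2 + 4) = (l - 4)*(l - 2)*(l + 4)*(l^2 - l - 2) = (l - 4)*(l - 2)*(l + 1)*(l + 4)*(l - 2)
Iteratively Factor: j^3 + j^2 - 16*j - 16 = (j - 4)*(j^2 + 5*j + 4) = (j - 4)*(j + 1)*(j + 4)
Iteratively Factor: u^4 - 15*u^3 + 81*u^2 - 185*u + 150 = (u - 2)*(u^3 - 13*u^2 + 55*u - 75) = (u - 5)*(u - 2)*(u^2 - 8*u + 15) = (u - 5)*(u - 3)*(u - 2)*(u - 5)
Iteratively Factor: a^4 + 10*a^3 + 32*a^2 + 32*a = (a + 2)*(a^3 + 8*a^2 + 16*a) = (a + 2)*(a + 4)*(a^2 + 4*a) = a*(a + 2)*(a + 4)*(a + 4)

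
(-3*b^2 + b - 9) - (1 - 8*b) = -3*b^2 + 9*b - 10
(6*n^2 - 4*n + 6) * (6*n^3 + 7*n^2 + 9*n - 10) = 36*n^5 + 18*n^4 + 62*n^3 - 54*n^2 + 94*n - 60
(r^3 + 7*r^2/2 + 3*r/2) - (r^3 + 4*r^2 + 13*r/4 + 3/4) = -r^2/2 - 7*r/4 - 3/4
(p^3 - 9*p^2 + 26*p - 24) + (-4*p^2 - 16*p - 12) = p^3 - 13*p^2 + 10*p - 36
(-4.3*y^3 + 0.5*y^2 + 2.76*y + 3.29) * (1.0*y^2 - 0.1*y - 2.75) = -4.3*y^5 + 0.93*y^4 + 14.535*y^3 + 1.639*y^2 - 7.919*y - 9.0475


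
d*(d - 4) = d^2 - 4*d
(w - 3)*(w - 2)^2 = w^3 - 7*w^2 + 16*w - 12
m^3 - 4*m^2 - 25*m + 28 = (m - 7)*(m - 1)*(m + 4)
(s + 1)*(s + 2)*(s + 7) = s^3 + 10*s^2 + 23*s + 14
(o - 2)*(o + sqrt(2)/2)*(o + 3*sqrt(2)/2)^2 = o^4 - 2*o^3 + 7*sqrt(2)*o^3/2 - 7*sqrt(2)*o^2 + 15*o^2/2 - 15*o + 9*sqrt(2)*o/4 - 9*sqrt(2)/2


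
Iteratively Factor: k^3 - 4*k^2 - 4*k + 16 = (k - 4)*(k^2 - 4) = (k - 4)*(k - 2)*(k + 2)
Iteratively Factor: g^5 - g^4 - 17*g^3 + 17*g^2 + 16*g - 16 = (g - 1)*(g^4 - 17*g^2 + 16) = (g - 1)*(g + 1)*(g^3 - g^2 - 16*g + 16) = (g - 4)*(g - 1)*(g + 1)*(g^2 + 3*g - 4) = (g - 4)*(g - 1)^2*(g + 1)*(g + 4)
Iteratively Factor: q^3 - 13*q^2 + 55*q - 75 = (q - 3)*(q^2 - 10*q + 25) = (q - 5)*(q - 3)*(q - 5)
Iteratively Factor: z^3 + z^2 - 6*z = (z + 3)*(z^2 - 2*z) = z*(z + 3)*(z - 2)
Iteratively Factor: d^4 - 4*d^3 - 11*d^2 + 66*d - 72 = (d - 3)*(d^3 - d^2 - 14*d + 24) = (d - 3)*(d - 2)*(d^2 + d - 12) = (d - 3)^2*(d - 2)*(d + 4)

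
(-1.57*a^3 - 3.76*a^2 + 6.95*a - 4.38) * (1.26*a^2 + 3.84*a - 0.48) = -1.9782*a^5 - 10.7664*a^4 - 4.9278*a^3 + 22.974*a^2 - 20.1552*a + 2.1024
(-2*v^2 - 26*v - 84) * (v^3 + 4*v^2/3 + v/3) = -2*v^5 - 86*v^4/3 - 358*v^3/3 - 362*v^2/3 - 28*v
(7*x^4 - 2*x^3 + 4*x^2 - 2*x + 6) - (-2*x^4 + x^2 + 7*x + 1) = 9*x^4 - 2*x^3 + 3*x^2 - 9*x + 5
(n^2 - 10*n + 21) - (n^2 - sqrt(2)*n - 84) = -10*n + sqrt(2)*n + 105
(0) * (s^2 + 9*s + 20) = 0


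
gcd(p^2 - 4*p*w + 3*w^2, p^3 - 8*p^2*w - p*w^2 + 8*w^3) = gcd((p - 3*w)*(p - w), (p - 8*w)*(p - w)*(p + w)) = p - w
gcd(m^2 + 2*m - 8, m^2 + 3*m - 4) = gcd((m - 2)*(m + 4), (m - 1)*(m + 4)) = m + 4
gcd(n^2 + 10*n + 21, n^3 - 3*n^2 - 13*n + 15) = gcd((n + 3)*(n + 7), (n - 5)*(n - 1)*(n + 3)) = n + 3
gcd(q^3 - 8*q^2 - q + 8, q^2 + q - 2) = q - 1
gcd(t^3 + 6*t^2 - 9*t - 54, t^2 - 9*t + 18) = t - 3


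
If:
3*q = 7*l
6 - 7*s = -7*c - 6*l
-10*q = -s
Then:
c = 236*s/245 - 6/7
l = 3*s/70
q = s/10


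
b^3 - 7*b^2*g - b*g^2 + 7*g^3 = (b - 7*g)*(b - g)*(b + g)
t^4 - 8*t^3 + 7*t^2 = t^2*(t - 7)*(t - 1)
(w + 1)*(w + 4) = w^2 + 5*w + 4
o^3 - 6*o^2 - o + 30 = (o - 5)*(o - 3)*(o + 2)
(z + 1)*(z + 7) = z^2 + 8*z + 7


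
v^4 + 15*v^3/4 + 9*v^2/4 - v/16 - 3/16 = (v - 1/4)*(v + 1/2)^2*(v + 3)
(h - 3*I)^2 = h^2 - 6*I*h - 9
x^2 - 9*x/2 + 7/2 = (x - 7/2)*(x - 1)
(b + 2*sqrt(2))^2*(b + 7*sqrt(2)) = b^3 + 11*sqrt(2)*b^2 + 64*b + 56*sqrt(2)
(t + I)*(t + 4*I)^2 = t^3 + 9*I*t^2 - 24*t - 16*I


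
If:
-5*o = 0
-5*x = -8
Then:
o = 0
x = 8/5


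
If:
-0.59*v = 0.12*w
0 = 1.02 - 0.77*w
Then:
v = -0.27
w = 1.32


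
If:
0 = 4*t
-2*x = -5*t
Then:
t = 0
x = 0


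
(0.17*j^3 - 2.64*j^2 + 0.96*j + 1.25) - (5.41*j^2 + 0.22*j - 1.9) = 0.17*j^3 - 8.05*j^2 + 0.74*j + 3.15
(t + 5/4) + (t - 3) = 2*t - 7/4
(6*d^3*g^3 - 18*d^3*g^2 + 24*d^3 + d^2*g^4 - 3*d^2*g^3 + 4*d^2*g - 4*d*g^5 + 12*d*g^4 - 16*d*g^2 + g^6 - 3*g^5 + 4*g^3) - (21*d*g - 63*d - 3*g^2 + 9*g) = 6*d^3*g^3 - 18*d^3*g^2 + 24*d^3 + d^2*g^4 - 3*d^2*g^3 + 4*d^2*g - 4*d*g^5 + 12*d*g^4 - 16*d*g^2 - 21*d*g + 63*d + g^6 - 3*g^5 + 4*g^3 + 3*g^2 - 9*g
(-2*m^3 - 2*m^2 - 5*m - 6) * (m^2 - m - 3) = -2*m^5 + 3*m^3 + 5*m^2 + 21*m + 18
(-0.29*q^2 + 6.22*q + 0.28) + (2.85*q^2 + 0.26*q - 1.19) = 2.56*q^2 + 6.48*q - 0.91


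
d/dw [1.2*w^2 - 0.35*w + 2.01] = 2.4*w - 0.35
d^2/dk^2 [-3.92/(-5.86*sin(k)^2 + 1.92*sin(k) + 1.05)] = (538.444928*sin(k)^4 - 132.314112*sin(k)^3 - 696.737664*sin(k)^2 + 256.725504*sin(k) - 77.140896)/(-5.86*sin(k)^2 + 1.92*sin(k) + 1.05)^3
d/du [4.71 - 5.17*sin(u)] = -5.17*cos(u)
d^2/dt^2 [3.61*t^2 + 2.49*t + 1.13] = 7.22000000000000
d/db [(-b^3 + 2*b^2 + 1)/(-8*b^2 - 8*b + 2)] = (4*b^4 + 8*b^3 - 11*b^2 + 12*b + 4)/(2*(16*b^4 + 32*b^3 + 8*b^2 - 8*b + 1))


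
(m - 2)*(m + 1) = m^2 - m - 2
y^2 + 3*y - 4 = (y - 1)*(y + 4)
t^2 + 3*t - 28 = (t - 4)*(t + 7)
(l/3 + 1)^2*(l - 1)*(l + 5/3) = l^4/9 + 20*l^3/27 + 34*l^2/27 - 4*l/9 - 5/3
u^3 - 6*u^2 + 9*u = u*(u - 3)^2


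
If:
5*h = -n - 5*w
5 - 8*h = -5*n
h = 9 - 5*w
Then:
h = -10/7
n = -23/7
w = 73/35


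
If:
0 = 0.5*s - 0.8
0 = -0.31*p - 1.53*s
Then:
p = -7.90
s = 1.60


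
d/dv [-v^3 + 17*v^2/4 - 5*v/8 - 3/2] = -3*v^2 + 17*v/2 - 5/8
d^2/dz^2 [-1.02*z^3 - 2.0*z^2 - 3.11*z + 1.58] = -6.12*z - 4.0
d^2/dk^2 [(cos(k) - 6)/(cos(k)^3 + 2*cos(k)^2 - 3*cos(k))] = (2*(-3*sin(k)^2 + 4*cos(k))^2*(cos(k) - 6)*sin(k)^2 - (cos(k)^2 + 2*cos(k) - 3)^2*cos(k)^3 + (cos(k)^2 + 2*cos(k) - 3)*(15*(1 - cos(2*k))^2 + 54*cos(k) - 78*cos(2*k) - 38*cos(3*k) - 18)*cos(k)/4)/((cos(k)^2 + 2*cos(k) - 3)^3*cos(k)^3)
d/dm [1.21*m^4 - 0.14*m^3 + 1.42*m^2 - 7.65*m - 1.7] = 4.84*m^3 - 0.42*m^2 + 2.84*m - 7.65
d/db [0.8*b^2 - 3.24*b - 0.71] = 1.6*b - 3.24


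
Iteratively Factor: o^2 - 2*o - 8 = (o + 2)*(o - 4)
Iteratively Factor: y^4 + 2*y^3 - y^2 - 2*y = (y + 2)*(y^3 - y) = (y + 1)*(y + 2)*(y^2 - y) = y*(y + 1)*(y + 2)*(y - 1)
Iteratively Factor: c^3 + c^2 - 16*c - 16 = (c + 4)*(c^2 - 3*c - 4) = (c - 4)*(c + 4)*(c + 1)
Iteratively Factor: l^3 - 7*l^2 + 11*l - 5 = (l - 5)*(l^2 - 2*l + 1) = (l - 5)*(l - 1)*(l - 1)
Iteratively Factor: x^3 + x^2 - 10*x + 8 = (x - 1)*(x^2 + 2*x - 8) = (x - 2)*(x - 1)*(x + 4)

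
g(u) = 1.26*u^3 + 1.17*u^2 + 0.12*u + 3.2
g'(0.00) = 0.12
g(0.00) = 3.20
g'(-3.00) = 27.12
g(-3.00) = -20.65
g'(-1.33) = 3.69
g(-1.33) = 2.15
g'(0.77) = 4.16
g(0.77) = 4.56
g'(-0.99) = 1.51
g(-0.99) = 3.01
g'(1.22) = 8.60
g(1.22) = 7.38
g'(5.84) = 142.70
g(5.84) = 294.77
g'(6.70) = 185.48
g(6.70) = 435.49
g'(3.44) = 52.90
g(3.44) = 68.75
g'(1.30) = 9.55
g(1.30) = 8.10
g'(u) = 3.78*u^2 + 2.34*u + 0.12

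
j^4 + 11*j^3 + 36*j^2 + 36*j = j*(j + 2)*(j + 3)*(j + 6)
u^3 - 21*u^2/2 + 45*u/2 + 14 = (u - 7)*(u - 4)*(u + 1/2)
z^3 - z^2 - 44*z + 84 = (z - 6)*(z - 2)*(z + 7)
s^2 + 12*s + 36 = (s + 6)^2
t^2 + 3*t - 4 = (t - 1)*(t + 4)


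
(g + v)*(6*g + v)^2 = 36*g^3 + 48*g^2*v + 13*g*v^2 + v^3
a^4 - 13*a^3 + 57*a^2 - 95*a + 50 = (a - 5)^2*(a - 2)*(a - 1)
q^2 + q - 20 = (q - 4)*(q + 5)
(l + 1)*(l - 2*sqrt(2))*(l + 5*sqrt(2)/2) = l^3 + sqrt(2)*l^2/2 + l^2 - 10*l + sqrt(2)*l/2 - 10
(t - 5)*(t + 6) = t^2 + t - 30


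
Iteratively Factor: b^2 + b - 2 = (b - 1)*(b + 2)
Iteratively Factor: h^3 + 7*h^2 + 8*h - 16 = (h - 1)*(h^2 + 8*h + 16) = (h - 1)*(h + 4)*(h + 4)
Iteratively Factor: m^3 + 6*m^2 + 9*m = (m + 3)*(m^2 + 3*m) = m*(m + 3)*(m + 3)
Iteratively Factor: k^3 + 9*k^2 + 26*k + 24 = (k + 3)*(k^2 + 6*k + 8) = (k + 3)*(k + 4)*(k + 2)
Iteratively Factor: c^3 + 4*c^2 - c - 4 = (c - 1)*(c^2 + 5*c + 4) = (c - 1)*(c + 4)*(c + 1)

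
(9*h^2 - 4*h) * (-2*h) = -18*h^3 + 8*h^2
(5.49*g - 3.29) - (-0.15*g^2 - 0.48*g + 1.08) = 0.15*g^2 + 5.97*g - 4.37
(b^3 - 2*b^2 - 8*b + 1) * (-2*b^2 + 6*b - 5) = -2*b^5 + 10*b^4 - b^3 - 40*b^2 + 46*b - 5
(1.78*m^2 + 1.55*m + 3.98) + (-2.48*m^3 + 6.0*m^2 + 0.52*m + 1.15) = -2.48*m^3 + 7.78*m^2 + 2.07*m + 5.13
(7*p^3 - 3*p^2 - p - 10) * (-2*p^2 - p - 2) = -14*p^5 - p^4 - 9*p^3 + 27*p^2 + 12*p + 20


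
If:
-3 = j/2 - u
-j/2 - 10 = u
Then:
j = -13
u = -7/2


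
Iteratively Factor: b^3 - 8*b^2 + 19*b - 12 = (b - 1)*(b^2 - 7*b + 12) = (b - 4)*(b - 1)*(b - 3)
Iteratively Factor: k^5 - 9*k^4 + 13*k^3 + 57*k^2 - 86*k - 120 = (k - 5)*(k^4 - 4*k^3 - 7*k^2 + 22*k + 24) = (k - 5)*(k + 2)*(k^3 - 6*k^2 + 5*k + 12) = (k - 5)*(k - 3)*(k + 2)*(k^2 - 3*k - 4) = (k - 5)*(k - 3)*(k + 1)*(k + 2)*(k - 4)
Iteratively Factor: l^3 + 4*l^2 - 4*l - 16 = (l - 2)*(l^2 + 6*l + 8) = (l - 2)*(l + 4)*(l + 2)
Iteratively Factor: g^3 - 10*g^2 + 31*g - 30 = (g - 3)*(g^2 - 7*g + 10) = (g - 3)*(g - 2)*(g - 5)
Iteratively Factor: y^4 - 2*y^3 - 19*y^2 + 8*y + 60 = (y - 5)*(y^3 + 3*y^2 - 4*y - 12) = (y - 5)*(y + 3)*(y^2 - 4) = (y - 5)*(y + 2)*(y + 3)*(y - 2)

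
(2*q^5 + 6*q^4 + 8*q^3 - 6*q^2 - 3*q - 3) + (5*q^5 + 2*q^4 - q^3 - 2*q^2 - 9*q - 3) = 7*q^5 + 8*q^4 + 7*q^3 - 8*q^2 - 12*q - 6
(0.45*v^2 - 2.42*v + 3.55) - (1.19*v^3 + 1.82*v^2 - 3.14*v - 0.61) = -1.19*v^3 - 1.37*v^2 + 0.72*v + 4.16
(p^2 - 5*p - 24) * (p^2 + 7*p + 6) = p^4 + 2*p^3 - 53*p^2 - 198*p - 144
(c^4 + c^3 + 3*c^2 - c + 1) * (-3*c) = -3*c^5 - 3*c^4 - 9*c^3 + 3*c^2 - 3*c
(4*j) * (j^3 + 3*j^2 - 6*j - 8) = 4*j^4 + 12*j^3 - 24*j^2 - 32*j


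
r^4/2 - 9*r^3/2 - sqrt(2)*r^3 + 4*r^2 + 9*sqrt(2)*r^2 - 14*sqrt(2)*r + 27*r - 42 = (r/2 + sqrt(2)/2)*(r - 7)*(r - 2)*(r - 3*sqrt(2))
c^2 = c^2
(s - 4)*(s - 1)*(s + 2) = s^3 - 3*s^2 - 6*s + 8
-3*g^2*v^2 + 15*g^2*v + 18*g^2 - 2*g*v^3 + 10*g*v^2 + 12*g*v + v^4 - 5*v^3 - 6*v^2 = (-3*g + v)*(g + v)*(v - 6)*(v + 1)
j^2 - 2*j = j*(j - 2)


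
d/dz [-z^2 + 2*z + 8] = 2 - 2*z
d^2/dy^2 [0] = 0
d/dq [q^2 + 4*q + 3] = 2*q + 4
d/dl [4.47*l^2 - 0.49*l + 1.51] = 8.94*l - 0.49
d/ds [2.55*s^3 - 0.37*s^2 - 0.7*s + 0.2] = 7.65*s^2 - 0.74*s - 0.7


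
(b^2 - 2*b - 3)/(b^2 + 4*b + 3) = (b - 3)/(b + 3)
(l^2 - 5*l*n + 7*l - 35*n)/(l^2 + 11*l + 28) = (l - 5*n)/(l + 4)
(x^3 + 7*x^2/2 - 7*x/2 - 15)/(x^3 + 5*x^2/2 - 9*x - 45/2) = (x - 2)/(x - 3)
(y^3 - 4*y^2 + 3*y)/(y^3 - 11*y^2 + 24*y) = (y - 1)/(y - 8)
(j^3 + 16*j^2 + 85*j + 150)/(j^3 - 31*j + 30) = (j^2 + 10*j + 25)/(j^2 - 6*j + 5)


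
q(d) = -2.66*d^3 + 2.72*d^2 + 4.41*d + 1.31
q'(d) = -7.98*d^2 + 5.44*d + 4.41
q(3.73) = -82.44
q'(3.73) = -86.32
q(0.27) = 2.65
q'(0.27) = 5.30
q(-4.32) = 247.47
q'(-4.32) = -168.02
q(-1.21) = 4.67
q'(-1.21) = -13.86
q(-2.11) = 29.10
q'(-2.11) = -42.60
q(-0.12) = 0.82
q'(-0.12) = 3.64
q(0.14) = 1.97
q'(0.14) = 5.02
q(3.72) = -81.58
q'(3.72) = -85.78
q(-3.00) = 84.38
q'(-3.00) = -83.73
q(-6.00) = 647.33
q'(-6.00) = -315.51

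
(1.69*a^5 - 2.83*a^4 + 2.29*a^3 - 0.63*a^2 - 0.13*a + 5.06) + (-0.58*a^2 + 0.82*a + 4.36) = 1.69*a^5 - 2.83*a^4 + 2.29*a^3 - 1.21*a^2 + 0.69*a + 9.42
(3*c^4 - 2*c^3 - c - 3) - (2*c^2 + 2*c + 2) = 3*c^4 - 2*c^3 - 2*c^2 - 3*c - 5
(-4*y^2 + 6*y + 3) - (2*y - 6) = -4*y^2 + 4*y + 9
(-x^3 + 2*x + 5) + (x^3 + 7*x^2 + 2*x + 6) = 7*x^2 + 4*x + 11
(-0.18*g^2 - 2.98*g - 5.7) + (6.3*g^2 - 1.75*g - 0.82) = 6.12*g^2 - 4.73*g - 6.52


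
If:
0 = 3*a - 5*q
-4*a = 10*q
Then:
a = 0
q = 0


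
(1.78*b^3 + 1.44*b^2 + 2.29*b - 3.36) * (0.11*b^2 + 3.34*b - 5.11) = 0.1958*b^5 + 6.1036*b^4 - 4.0343*b^3 - 0.0794000000000004*b^2 - 22.9243*b + 17.1696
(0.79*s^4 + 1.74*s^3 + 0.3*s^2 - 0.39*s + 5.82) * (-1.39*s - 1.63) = -1.0981*s^5 - 3.7063*s^4 - 3.2532*s^3 + 0.0531000000000001*s^2 - 7.4541*s - 9.4866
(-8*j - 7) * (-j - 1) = 8*j^2 + 15*j + 7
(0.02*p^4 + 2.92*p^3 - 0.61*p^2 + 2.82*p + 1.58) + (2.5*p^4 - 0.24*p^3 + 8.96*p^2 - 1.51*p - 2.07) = 2.52*p^4 + 2.68*p^3 + 8.35*p^2 + 1.31*p - 0.49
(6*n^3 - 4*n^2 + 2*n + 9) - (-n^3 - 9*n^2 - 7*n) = 7*n^3 + 5*n^2 + 9*n + 9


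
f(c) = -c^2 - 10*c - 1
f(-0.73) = 5.77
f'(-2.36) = -5.28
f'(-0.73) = -8.54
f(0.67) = -8.15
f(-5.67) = 23.55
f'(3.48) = -16.96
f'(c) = -2*c - 10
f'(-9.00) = 8.00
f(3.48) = -47.91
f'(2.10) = -14.20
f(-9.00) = 8.00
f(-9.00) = 8.00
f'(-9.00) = 8.00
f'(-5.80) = 1.60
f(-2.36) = 17.03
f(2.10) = -26.41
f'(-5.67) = 1.34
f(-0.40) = 2.84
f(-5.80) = 23.36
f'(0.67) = -11.34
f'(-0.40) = -9.20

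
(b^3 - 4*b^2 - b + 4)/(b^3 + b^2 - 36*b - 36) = (b^2 - 5*b + 4)/(b^2 - 36)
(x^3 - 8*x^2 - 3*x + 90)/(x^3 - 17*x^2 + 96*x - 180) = (x + 3)/(x - 6)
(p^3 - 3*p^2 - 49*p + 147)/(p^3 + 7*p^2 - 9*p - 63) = (p - 7)/(p + 3)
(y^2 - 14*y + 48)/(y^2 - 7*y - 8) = (y - 6)/(y + 1)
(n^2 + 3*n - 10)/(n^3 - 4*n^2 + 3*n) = (n^2 + 3*n - 10)/(n*(n^2 - 4*n + 3))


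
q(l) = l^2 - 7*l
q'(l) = 2*l - 7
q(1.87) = -9.59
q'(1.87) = -3.26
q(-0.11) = 0.78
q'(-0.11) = -7.22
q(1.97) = -9.91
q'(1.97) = -3.06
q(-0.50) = 3.75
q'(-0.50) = -8.00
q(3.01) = -12.01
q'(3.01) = -0.98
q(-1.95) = 17.45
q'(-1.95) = -10.90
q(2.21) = -10.59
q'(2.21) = -2.58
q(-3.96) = 43.40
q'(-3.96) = -14.92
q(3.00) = -12.00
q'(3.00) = -1.00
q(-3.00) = 30.00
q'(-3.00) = -13.00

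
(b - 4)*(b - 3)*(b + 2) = b^3 - 5*b^2 - 2*b + 24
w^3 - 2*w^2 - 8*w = w*(w - 4)*(w + 2)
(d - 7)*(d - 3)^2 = d^3 - 13*d^2 + 51*d - 63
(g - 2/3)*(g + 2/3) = g^2 - 4/9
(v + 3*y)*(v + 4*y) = v^2 + 7*v*y + 12*y^2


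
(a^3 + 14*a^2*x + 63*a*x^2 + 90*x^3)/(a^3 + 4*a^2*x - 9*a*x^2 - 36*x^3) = (-a^2 - 11*a*x - 30*x^2)/(-a^2 - a*x + 12*x^2)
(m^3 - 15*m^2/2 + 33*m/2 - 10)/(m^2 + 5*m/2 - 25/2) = (m^2 - 5*m + 4)/(m + 5)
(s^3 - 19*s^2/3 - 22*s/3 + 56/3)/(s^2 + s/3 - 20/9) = 3*(s^2 - 5*s - 14)/(3*s + 5)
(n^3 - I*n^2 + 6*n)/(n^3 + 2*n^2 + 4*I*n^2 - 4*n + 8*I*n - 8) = n*(n - 3*I)/(n^2 + 2*n*(1 + I) + 4*I)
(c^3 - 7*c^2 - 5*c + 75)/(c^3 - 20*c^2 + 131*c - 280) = (c^2 - 2*c - 15)/(c^2 - 15*c + 56)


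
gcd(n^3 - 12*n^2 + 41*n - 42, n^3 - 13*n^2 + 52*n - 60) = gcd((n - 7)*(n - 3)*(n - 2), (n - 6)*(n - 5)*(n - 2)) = n - 2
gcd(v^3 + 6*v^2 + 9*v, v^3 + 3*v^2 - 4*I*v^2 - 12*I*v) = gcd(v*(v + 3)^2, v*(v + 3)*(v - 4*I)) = v^2 + 3*v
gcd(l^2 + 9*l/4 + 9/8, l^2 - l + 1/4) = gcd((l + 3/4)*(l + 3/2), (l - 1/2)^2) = 1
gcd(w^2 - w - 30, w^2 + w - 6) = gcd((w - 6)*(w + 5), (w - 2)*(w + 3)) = 1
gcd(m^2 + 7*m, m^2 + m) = m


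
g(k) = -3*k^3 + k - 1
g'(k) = 1 - 9*k^2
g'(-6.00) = -323.00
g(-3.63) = 138.87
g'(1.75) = -26.56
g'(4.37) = -170.87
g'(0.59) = -2.13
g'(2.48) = -54.35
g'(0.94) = -6.95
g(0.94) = -2.55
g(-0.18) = -1.16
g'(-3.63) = -117.59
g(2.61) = -51.73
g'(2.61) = -60.31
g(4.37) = -246.99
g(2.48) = -44.28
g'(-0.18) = 0.71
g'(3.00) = -80.00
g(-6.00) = 641.00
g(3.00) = -79.00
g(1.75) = -15.33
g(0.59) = -1.03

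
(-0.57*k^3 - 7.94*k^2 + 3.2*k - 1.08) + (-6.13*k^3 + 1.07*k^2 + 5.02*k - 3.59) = -6.7*k^3 - 6.87*k^2 + 8.22*k - 4.67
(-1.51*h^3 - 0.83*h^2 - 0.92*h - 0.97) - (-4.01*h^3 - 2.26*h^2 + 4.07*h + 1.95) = 2.5*h^3 + 1.43*h^2 - 4.99*h - 2.92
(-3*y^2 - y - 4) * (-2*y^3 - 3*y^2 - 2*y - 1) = 6*y^5 + 11*y^4 + 17*y^3 + 17*y^2 + 9*y + 4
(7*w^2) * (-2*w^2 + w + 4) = -14*w^4 + 7*w^3 + 28*w^2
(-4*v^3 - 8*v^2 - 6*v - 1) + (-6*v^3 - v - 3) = -10*v^3 - 8*v^2 - 7*v - 4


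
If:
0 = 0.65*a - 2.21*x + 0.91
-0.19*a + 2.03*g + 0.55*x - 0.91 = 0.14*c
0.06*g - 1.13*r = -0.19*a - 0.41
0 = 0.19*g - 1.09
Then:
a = 3.4*x - 1.4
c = 78.5842105263158 - 0.685714285714286*x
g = 5.74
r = 0.571681415929204*x + 0.432044713553796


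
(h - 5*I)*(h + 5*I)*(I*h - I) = I*h^3 - I*h^2 + 25*I*h - 25*I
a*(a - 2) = a^2 - 2*a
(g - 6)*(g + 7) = g^2 + g - 42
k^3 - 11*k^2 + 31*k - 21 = (k - 7)*(k - 3)*(k - 1)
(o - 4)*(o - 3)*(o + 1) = o^3 - 6*o^2 + 5*o + 12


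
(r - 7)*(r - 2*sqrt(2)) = r^2 - 7*r - 2*sqrt(2)*r + 14*sqrt(2)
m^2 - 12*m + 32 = (m - 8)*(m - 4)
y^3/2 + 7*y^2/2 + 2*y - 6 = (y/2 + 1)*(y - 1)*(y + 6)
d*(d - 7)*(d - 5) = d^3 - 12*d^2 + 35*d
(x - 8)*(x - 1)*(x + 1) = x^3 - 8*x^2 - x + 8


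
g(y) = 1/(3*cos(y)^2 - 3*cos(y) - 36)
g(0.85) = -0.03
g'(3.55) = 0.00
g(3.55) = -0.03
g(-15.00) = -0.03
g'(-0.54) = -0.00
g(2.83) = -0.03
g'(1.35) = -0.00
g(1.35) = -0.03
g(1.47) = -0.03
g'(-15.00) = 0.00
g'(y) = (6*sin(y)*cos(y) - 3*sin(y))/(3*cos(y)^2 - 3*cos(y) - 36)^2 = (2*cos(y) - 1)*sin(y)/(3*(sin(y)^2 + cos(y) + 11)^2)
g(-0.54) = -0.03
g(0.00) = -0.03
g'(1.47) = -0.00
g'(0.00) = 0.00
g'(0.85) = 0.00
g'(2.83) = -0.00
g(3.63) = -0.03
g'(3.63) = 0.00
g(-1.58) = -0.03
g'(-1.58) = 0.00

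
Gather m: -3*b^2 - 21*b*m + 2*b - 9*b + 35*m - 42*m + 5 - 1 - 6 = -3*b^2 - 7*b + m*(-21*b - 7) - 2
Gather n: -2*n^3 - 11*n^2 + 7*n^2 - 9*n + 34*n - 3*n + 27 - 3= -2*n^3 - 4*n^2 + 22*n + 24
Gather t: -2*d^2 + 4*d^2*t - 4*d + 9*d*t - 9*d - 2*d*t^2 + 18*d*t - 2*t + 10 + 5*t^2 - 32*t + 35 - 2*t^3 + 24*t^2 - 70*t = -2*d^2 - 13*d - 2*t^3 + t^2*(29 - 2*d) + t*(4*d^2 + 27*d - 104) + 45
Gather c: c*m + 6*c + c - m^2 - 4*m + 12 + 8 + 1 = c*(m + 7) - m^2 - 4*m + 21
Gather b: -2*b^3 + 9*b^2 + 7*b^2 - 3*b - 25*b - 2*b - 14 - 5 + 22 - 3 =-2*b^3 + 16*b^2 - 30*b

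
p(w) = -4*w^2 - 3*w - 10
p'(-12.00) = 93.00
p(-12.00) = -550.00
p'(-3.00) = 21.00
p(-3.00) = -37.00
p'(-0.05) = -2.60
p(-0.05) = -9.86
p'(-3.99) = 28.92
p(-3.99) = -61.71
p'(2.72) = -24.76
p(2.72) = -47.75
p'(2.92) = -26.36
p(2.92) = -52.87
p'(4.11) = -35.88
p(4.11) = -89.90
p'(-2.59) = 17.72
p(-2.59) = -29.06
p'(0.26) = -5.08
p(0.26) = -11.05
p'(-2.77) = 19.16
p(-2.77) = -32.38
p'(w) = -8*w - 3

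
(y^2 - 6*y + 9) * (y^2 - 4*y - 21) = y^4 - 10*y^3 + 12*y^2 + 90*y - 189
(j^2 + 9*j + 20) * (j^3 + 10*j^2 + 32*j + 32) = j^5 + 19*j^4 + 142*j^3 + 520*j^2 + 928*j + 640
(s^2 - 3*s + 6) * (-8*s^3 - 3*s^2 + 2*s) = -8*s^5 + 21*s^4 - 37*s^3 - 24*s^2 + 12*s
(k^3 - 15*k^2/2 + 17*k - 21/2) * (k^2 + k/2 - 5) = k^5 - 7*k^4 + 33*k^3/4 + 71*k^2/2 - 361*k/4 + 105/2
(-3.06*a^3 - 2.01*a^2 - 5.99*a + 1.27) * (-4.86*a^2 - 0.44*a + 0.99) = 14.8716*a^5 + 11.115*a^4 + 26.9664*a^3 - 5.5265*a^2 - 6.4889*a + 1.2573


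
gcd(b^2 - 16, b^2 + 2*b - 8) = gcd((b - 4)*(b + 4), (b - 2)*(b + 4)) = b + 4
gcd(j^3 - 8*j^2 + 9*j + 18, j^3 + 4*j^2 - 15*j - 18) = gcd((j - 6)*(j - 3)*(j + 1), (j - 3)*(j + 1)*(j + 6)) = j^2 - 2*j - 3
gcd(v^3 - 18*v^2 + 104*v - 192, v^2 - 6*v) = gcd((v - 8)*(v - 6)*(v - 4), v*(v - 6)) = v - 6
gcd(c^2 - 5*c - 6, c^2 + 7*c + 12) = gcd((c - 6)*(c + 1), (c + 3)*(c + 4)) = 1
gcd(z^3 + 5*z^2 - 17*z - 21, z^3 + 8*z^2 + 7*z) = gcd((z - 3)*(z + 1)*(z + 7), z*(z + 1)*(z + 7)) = z^2 + 8*z + 7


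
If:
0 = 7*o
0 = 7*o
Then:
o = 0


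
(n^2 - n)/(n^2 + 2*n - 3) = n/(n + 3)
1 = 1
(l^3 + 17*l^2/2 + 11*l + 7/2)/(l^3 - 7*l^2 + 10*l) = (2*l^3 + 17*l^2 + 22*l + 7)/(2*l*(l^2 - 7*l + 10))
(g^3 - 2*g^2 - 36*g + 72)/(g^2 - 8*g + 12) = g + 6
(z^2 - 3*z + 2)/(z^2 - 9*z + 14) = (z - 1)/(z - 7)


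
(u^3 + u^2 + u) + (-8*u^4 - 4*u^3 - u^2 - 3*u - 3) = -8*u^4 - 3*u^3 - 2*u - 3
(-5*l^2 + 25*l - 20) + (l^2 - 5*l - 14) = -4*l^2 + 20*l - 34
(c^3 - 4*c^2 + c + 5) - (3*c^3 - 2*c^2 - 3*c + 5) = -2*c^3 - 2*c^2 + 4*c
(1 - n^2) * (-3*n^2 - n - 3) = 3*n^4 + n^3 - n - 3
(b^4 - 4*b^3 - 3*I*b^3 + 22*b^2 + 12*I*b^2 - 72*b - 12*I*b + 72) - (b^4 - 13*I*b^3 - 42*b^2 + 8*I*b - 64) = -4*b^3 + 10*I*b^3 + 64*b^2 + 12*I*b^2 - 72*b - 20*I*b + 136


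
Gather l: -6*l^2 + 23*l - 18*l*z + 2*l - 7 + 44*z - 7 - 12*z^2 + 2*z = -6*l^2 + l*(25 - 18*z) - 12*z^2 + 46*z - 14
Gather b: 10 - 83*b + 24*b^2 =24*b^2 - 83*b + 10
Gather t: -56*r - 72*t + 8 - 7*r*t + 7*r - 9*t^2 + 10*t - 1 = -49*r - 9*t^2 + t*(-7*r - 62) + 7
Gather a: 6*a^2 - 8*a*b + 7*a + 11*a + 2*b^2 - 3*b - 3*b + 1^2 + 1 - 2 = 6*a^2 + a*(18 - 8*b) + 2*b^2 - 6*b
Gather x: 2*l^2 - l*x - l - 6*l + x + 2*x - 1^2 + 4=2*l^2 - 7*l + x*(3 - l) + 3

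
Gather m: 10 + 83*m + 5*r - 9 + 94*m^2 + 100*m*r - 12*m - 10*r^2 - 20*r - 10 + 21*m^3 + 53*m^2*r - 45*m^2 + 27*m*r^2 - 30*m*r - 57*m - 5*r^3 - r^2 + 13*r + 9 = 21*m^3 + m^2*(53*r + 49) + m*(27*r^2 + 70*r + 14) - 5*r^3 - 11*r^2 - 2*r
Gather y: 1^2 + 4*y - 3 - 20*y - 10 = -16*y - 12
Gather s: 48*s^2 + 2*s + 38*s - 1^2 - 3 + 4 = 48*s^2 + 40*s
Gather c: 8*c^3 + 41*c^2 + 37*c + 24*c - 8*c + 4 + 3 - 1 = 8*c^3 + 41*c^2 + 53*c + 6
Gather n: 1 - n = 1 - n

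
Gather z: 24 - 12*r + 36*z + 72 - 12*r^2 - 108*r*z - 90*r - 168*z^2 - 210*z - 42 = -12*r^2 - 102*r - 168*z^2 + z*(-108*r - 174) + 54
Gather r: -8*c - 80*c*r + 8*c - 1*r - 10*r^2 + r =-80*c*r - 10*r^2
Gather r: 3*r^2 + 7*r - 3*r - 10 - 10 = 3*r^2 + 4*r - 20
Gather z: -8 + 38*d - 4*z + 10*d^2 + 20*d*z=10*d^2 + 38*d + z*(20*d - 4) - 8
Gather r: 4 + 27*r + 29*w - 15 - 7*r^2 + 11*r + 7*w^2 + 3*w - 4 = -7*r^2 + 38*r + 7*w^2 + 32*w - 15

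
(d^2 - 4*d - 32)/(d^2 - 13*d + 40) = (d + 4)/(d - 5)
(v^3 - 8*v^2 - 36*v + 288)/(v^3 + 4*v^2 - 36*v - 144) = (v - 8)/(v + 4)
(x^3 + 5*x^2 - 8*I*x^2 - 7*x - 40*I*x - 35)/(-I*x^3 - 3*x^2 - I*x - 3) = (I*x^2 + x*(7 + 5*I) + 35)/(x^2 - 2*I*x + 3)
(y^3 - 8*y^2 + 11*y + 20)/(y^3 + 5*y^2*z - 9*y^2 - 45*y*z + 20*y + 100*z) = (y + 1)/(y + 5*z)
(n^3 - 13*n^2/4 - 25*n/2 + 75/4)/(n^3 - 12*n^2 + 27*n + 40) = (4*n^2 + 7*n - 15)/(4*(n^2 - 7*n - 8))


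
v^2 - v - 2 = (v - 2)*(v + 1)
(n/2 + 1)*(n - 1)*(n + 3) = n^3/2 + 2*n^2 + n/2 - 3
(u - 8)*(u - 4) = u^2 - 12*u + 32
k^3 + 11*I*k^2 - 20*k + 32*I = (k - I)*(k + 4*I)*(k + 8*I)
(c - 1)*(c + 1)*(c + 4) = c^3 + 4*c^2 - c - 4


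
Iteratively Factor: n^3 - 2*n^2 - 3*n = (n + 1)*(n^2 - 3*n) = (n - 3)*(n + 1)*(n)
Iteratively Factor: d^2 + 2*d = (d)*(d + 2)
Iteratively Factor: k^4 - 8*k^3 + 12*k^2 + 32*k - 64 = (k - 4)*(k^3 - 4*k^2 - 4*k + 16) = (k - 4)*(k + 2)*(k^2 - 6*k + 8) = (k - 4)^2*(k + 2)*(k - 2)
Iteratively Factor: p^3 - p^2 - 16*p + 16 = (p - 1)*(p^2 - 16) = (p - 4)*(p - 1)*(p + 4)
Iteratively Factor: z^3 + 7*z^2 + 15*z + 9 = (z + 3)*(z^2 + 4*z + 3) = (z + 1)*(z + 3)*(z + 3)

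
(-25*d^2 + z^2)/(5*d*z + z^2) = (-5*d + z)/z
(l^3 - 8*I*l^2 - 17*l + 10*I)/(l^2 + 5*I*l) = (l^3 - 8*I*l^2 - 17*l + 10*I)/(l*(l + 5*I))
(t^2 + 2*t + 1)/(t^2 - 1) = (t + 1)/(t - 1)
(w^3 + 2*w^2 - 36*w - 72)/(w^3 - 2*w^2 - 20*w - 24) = (w + 6)/(w + 2)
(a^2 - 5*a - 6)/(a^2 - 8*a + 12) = (a + 1)/(a - 2)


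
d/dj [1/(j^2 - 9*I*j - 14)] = (-2*j + 9*I)/(-j^2 + 9*I*j + 14)^2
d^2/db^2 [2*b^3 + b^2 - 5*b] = 12*b + 2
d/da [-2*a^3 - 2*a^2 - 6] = 2*a*(-3*a - 2)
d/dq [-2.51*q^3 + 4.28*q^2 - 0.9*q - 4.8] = -7.53*q^2 + 8.56*q - 0.9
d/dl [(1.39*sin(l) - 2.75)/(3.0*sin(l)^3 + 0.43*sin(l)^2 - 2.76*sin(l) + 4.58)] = (-8.34*sin(l)^3 + 24.1523*sin(l)^2 + 2.365*sin(l) - 1.2238)*cos(l)/(9.0*sin(l)^6 + 2.58*sin(l)^5 - 16.3751*sin(l)^4 + 25.1064*sin(l)^3 + 11.5564*sin(l)^2 - 25.2816*sin(l) + 20.9764)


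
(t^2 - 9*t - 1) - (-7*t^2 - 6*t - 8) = 8*t^2 - 3*t + 7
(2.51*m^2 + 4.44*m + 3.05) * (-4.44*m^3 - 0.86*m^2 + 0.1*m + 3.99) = -11.1444*m^5 - 21.8722*m^4 - 17.1094*m^3 + 7.8359*m^2 + 18.0206*m + 12.1695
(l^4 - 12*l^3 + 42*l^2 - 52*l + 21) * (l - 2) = l^5 - 14*l^4 + 66*l^3 - 136*l^2 + 125*l - 42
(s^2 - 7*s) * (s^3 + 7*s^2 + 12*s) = s^5 - 37*s^3 - 84*s^2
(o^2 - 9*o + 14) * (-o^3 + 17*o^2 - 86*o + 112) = -o^5 + 26*o^4 - 253*o^3 + 1124*o^2 - 2212*o + 1568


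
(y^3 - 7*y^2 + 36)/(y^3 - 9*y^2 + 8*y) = (y^3 - 7*y^2 + 36)/(y*(y^2 - 9*y + 8))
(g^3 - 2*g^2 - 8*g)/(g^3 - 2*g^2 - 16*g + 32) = g*(g + 2)/(g^2 + 2*g - 8)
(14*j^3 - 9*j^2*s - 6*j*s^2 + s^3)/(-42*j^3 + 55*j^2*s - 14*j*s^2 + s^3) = (2*j + s)/(-6*j + s)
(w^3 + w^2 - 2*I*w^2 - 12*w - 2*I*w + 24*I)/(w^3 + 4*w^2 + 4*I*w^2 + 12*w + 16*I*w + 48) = (w - 3)/(w + 6*I)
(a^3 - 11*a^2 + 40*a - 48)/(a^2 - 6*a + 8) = (a^2 - 7*a + 12)/(a - 2)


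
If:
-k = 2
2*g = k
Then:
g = -1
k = -2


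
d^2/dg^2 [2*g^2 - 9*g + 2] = 4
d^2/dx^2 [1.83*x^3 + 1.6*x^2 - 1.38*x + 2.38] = 10.98*x + 3.2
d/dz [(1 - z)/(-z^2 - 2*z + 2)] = z*(2 - z)/(z^4 + 4*z^3 - 8*z + 4)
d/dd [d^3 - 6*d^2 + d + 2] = 3*d^2 - 12*d + 1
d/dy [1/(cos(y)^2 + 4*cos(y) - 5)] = 2*(cos(y) + 2)*sin(y)/(cos(y)^2 + 4*cos(y) - 5)^2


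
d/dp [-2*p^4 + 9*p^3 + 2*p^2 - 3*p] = -8*p^3 + 27*p^2 + 4*p - 3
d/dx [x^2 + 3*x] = 2*x + 3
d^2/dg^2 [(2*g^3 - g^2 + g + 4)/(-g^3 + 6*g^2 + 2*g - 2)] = 2*(-11*g^6 - 15*g^5 + 24*g^4 + 96*g^3 - 336*g^2 - 180*g - 64)/(g^9 - 18*g^8 + 102*g^7 - 138*g^6 - 276*g^5 + 120*g^4 + 148*g^3 - 48*g^2 - 24*g + 8)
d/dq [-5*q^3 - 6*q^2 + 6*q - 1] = -15*q^2 - 12*q + 6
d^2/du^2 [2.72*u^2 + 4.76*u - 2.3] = 5.44000000000000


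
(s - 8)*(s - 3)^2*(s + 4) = s^4 - 10*s^3 + s^2 + 156*s - 288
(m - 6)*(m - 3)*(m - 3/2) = m^3 - 21*m^2/2 + 63*m/2 - 27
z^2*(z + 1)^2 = z^4 + 2*z^3 + z^2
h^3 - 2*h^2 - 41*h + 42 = (h - 7)*(h - 1)*(h + 6)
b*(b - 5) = b^2 - 5*b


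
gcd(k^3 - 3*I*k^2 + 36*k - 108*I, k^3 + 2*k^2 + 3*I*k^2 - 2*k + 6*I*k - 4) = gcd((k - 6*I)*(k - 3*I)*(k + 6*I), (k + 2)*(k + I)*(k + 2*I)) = 1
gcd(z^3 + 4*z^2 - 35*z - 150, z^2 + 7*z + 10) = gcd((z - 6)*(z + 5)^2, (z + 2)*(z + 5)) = z + 5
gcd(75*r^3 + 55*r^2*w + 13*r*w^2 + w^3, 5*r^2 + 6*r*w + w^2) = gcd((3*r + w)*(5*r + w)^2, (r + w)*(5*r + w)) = 5*r + w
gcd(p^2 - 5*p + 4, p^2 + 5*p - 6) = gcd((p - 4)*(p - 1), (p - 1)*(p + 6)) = p - 1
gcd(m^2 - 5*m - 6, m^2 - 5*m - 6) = m^2 - 5*m - 6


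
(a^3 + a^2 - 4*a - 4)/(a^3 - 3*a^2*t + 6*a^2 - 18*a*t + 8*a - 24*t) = (-a^2 + a + 2)/(-a^2 + 3*a*t - 4*a + 12*t)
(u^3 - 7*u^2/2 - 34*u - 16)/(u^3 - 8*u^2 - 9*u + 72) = (u^2 + 9*u/2 + 2)/(u^2 - 9)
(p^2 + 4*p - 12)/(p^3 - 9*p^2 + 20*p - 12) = (p + 6)/(p^2 - 7*p + 6)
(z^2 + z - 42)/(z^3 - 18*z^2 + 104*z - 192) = (z + 7)/(z^2 - 12*z + 32)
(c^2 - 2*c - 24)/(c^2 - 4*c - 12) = (c + 4)/(c + 2)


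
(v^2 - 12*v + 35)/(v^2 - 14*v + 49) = (v - 5)/(v - 7)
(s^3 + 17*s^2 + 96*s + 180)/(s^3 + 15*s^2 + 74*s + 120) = (s + 6)/(s + 4)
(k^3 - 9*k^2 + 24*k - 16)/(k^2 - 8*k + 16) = k - 1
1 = 1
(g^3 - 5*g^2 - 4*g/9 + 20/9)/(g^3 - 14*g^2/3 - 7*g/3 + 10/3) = (g + 2/3)/(g + 1)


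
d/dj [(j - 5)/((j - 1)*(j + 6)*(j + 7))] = (-2*j^3 + 3*j^2 + 120*j + 103)/(j^6 + 24*j^5 + 202*j^4 + 612*j^3 - 167*j^2 - 2436*j + 1764)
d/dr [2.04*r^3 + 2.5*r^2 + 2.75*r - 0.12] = 6.12*r^2 + 5.0*r + 2.75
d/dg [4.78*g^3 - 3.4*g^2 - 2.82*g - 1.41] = 14.34*g^2 - 6.8*g - 2.82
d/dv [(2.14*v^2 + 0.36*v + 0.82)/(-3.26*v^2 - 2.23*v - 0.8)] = (-3.5986*v^2 + 1.9224*v + 1.5406)/(10.6276*v^4 + 14.5396*v^3 + 10.1889*v^2 + 3.568*v + 0.64)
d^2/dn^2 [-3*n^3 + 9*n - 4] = -18*n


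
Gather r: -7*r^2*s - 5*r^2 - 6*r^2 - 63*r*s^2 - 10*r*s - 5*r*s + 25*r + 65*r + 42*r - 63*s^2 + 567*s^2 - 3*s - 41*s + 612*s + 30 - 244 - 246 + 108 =r^2*(-7*s - 11) + r*(-63*s^2 - 15*s + 132) + 504*s^2 + 568*s - 352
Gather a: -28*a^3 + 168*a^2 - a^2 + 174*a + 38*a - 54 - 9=-28*a^3 + 167*a^2 + 212*a - 63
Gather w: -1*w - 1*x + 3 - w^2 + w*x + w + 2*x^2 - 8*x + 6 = -w^2 + w*x + 2*x^2 - 9*x + 9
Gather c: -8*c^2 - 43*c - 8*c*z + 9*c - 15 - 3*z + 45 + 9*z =-8*c^2 + c*(-8*z - 34) + 6*z + 30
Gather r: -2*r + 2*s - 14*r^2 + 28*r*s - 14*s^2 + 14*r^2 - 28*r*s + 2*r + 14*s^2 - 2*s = 0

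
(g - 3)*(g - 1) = g^2 - 4*g + 3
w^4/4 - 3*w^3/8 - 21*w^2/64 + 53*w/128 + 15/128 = (w/4 + 1/4)*(w - 3/2)*(w - 5/4)*(w + 1/4)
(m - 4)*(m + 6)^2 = m^3 + 8*m^2 - 12*m - 144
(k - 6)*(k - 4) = k^2 - 10*k + 24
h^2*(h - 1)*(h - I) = h^4 - h^3 - I*h^3 + I*h^2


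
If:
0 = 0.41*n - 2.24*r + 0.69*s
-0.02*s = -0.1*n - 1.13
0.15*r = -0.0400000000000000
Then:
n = -10.25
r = -0.27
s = 5.23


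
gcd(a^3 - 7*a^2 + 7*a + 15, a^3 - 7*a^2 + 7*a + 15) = a^3 - 7*a^2 + 7*a + 15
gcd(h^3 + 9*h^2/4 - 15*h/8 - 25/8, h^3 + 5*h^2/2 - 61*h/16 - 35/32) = h - 5/4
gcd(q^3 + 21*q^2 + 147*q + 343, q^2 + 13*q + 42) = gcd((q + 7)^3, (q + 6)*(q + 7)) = q + 7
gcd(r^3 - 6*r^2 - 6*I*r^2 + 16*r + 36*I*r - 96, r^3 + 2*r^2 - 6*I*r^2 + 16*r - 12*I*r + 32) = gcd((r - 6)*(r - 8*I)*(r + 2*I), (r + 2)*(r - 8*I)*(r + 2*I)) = r^2 - 6*I*r + 16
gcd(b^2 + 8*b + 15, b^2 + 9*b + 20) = b + 5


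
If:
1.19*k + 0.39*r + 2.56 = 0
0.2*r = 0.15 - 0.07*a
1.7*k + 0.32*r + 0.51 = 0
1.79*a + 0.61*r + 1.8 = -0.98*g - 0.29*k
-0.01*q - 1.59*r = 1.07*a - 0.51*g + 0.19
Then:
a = 40.06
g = -67.40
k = 2.20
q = -5632.63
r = -13.27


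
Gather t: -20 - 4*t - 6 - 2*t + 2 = -6*t - 24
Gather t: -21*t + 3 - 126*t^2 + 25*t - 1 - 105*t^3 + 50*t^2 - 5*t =-105*t^3 - 76*t^2 - t + 2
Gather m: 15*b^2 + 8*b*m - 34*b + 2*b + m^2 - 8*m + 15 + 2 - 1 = 15*b^2 - 32*b + m^2 + m*(8*b - 8) + 16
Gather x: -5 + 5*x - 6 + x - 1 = 6*x - 12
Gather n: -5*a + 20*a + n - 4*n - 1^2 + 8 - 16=15*a - 3*n - 9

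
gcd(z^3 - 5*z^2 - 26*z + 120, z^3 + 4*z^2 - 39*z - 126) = z - 6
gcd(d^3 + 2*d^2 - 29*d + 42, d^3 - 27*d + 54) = d - 3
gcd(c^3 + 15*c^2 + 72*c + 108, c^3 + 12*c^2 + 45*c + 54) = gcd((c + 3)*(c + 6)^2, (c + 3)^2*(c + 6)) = c^2 + 9*c + 18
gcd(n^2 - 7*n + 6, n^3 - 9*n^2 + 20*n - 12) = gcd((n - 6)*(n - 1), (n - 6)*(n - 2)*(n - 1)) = n^2 - 7*n + 6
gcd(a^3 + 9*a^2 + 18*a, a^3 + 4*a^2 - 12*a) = a^2 + 6*a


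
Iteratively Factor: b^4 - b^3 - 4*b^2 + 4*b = (b)*(b^3 - b^2 - 4*b + 4) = b*(b - 2)*(b^2 + b - 2) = b*(b - 2)*(b + 2)*(b - 1)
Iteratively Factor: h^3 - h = (h + 1)*(h^2 - h) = (h - 1)*(h + 1)*(h)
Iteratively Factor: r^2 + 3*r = (r)*(r + 3)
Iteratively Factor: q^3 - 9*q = (q - 3)*(q^2 + 3*q) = q*(q - 3)*(q + 3)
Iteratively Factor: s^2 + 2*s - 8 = (s + 4)*(s - 2)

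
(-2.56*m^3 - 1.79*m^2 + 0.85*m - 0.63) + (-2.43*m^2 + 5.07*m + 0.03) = -2.56*m^3 - 4.22*m^2 + 5.92*m - 0.6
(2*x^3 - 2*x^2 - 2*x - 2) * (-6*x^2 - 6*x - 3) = -12*x^5 + 18*x^3 + 30*x^2 + 18*x + 6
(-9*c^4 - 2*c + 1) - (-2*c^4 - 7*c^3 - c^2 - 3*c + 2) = -7*c^4 + 7*c^3 + c^2 + c - 1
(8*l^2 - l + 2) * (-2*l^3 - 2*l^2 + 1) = -16*l^5 - 14*l^4 - 2*l^3 + 4*l^2 - l + 2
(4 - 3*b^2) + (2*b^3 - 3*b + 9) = 2*b^3 - 3*b^2 - 3*b + 13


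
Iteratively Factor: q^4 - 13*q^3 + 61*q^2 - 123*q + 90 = (q - 5)*(q^3 - 8*q^2 + 21*q - 18) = (q - 5)*(q - 3)*(q^2 - 5*q + 6) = (q - 5)*(q - 3)^2*(q - 2)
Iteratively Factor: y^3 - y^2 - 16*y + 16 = (y - 1)*(y^2 - 16) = (y - 4)*(y - 1)*(y + 4)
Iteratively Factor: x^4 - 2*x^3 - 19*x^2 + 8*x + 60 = (x + 2)*(x^3 - 4*x^2 - 11*x + 30) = (x - 5)*(x + 2)*(x^2 + x - 6) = (x - 5)*(x - 2)*(x + 2)*(x + 3)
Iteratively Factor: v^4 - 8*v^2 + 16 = (v + 2)*(v^3 - 2*v^2 - 4*v + 8) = (v - 2)*(v + 2)*(v^2 - 4) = (v - 2)*(v + 2)^2*(v - 2)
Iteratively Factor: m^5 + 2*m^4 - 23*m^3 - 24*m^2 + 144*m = (m + 4)*(m^4 - 2*m^3 - 15*m^2 + 36*m) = (m - 3)*(m + 4)*(m^3 + m^2 - 12*m) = (m - 3)^2*(m + 4)*(m^2 + 4*m) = (m - 3)^2*(m + 4)^2*(m)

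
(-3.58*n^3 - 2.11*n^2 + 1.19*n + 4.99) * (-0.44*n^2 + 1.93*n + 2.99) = 1.5752*n^5 - 5.981*n^4 - 15.3001*n^3 - 6.2078*n^2 + 13.1888*n + 14.9201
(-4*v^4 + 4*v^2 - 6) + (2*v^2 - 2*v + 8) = -4*v^4 + 6*v^2 - 2*v + 2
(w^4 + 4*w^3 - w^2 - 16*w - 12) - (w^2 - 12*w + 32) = w^4 + 4*w^3 - 2*w^2 - 4*w - 44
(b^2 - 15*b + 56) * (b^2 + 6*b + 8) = b^4 - 9*b^3 - 26*b^2 + 216*b + 448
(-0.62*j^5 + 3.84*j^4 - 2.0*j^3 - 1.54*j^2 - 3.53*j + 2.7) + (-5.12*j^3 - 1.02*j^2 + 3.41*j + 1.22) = -0.62*j^5 + 3.84*j^4 - 7.12*j^3 - 2.56*j^2 - 0.12*j + 3.92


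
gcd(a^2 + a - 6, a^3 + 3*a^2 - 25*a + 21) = 1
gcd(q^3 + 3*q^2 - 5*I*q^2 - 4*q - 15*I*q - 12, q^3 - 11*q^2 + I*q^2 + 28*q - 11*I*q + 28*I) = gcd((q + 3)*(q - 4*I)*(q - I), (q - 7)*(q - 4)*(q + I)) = 1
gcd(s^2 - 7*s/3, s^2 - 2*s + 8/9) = 1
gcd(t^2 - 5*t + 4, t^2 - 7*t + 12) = t - 4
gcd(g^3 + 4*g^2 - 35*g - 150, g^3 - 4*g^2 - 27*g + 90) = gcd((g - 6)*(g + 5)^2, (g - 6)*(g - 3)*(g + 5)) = g^2 - g - 30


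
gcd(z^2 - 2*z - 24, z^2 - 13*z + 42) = z - 6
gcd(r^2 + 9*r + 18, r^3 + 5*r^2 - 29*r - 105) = r + 3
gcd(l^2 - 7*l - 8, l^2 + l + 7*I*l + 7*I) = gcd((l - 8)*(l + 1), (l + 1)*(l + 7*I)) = l + 1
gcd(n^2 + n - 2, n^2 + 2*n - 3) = n - 1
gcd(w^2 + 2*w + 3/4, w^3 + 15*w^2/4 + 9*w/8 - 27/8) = w + 3/2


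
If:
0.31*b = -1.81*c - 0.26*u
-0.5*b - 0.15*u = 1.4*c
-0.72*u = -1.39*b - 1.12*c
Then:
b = 0.00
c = 0.00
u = 0.00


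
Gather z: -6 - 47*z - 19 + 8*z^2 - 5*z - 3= 8*z^2 - 52*z - 28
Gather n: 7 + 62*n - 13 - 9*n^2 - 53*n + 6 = -9*n^2 + 9*n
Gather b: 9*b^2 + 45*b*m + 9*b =9*b^2 + b*(45*m + 9)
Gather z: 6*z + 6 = 6*z + 6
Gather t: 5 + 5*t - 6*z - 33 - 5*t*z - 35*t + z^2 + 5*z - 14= t*(-5*z - 30) + z^2 - z - 42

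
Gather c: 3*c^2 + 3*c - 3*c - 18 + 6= 3*c^2 - 12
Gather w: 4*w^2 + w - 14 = 4*w^2 + w - 14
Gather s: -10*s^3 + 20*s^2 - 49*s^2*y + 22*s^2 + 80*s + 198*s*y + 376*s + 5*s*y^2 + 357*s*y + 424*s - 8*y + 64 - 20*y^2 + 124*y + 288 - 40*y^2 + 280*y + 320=-10*s^3 + s^2*(42 - 49*y) + s*(5*y^2 + 555*y + 880) - 60*y^2 + 396*y + 672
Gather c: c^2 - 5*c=c^2 - 5*c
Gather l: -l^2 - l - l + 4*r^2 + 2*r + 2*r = -l^2 - 2*l + 4*r^2 + 4*r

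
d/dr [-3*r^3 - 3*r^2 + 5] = 3*r*(-3*r - 2)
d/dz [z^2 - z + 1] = 2*z - 1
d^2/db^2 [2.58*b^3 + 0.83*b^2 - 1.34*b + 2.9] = 15.48*b + 1.66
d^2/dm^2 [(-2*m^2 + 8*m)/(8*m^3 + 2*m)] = 8*(-4*m^3 + 48*m^2 + 3*m - 4)/(64*m^6 + 48*m^4 + 12*m^2 + 1)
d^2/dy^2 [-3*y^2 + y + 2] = -6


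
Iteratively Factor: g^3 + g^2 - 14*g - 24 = (g + 3)*(g^2 - 2*g - 8) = (g + 2)*(g + 3)*(g - 4)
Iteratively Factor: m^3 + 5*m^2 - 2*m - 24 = (m - 2)*(m^2 + 7*m + 12) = (m - 2)*(m + 4)*(m + 3)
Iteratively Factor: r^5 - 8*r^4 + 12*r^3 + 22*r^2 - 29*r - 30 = (r - 5)*(r^4 - 3*r^3 - 3*r^2 + 7*r + 6) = (r - 5)*(r - 2)*(r^3 - r^2 - 5*r - 3) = (r - 5)*(r - 3)*(r - 2)*(r^2 + 2*r + 1) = (r - 5)*(r - 3)*(r - 2)*(r + 1)*(r + 1)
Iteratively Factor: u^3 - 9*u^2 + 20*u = (u)*(u^2 - 9*u + 20) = u*(u - 4)*(u - 5)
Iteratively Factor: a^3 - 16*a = (a + 4)*(a^2 - 4*a) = a*(a + 4)*(a - 4)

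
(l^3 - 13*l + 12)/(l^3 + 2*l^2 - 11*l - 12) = (l - 1)/(l + 1)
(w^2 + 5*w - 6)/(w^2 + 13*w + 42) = (w - 1)/(w + 7)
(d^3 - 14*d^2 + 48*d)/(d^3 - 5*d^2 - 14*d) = (-d^2 + 14*d - 48)/(-d^2 + 5*d + 14)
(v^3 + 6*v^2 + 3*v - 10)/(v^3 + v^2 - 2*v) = (v + 5)/v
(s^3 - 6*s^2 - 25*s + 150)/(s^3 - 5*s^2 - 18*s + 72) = (s^2 - 25)/(s^2 + s - 12)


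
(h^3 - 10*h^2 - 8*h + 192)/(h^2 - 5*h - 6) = (h^2 - 4*h - 32)/(h + 1)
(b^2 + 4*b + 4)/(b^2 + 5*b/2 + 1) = 2*(b + 2)/(2*b + 1)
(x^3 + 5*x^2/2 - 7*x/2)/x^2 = x + 5/2 - 7/(2*x)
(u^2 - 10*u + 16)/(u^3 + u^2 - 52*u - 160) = (u - 2)/(u^2 + 9*u + 20)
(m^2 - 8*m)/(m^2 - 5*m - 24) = m/(m + 3)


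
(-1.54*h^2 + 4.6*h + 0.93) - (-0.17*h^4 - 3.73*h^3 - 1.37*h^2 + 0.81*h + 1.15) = 0.17*h^4 + 3.73*h^3 - 0.17*h^2 + 3.79*h - 0.22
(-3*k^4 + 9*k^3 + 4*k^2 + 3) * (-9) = 27*k^4 - 81*k^3 - 36*k^2 - 27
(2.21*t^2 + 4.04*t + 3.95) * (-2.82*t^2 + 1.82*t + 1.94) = -6.2322*t^4 - 7.3706*t^3 + 0.501200000000001*t^2 + 15.0266*t + 7.663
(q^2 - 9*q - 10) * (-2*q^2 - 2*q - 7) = -2*q^4 + 16*q^3 + 31*q^2 + 83*q + 70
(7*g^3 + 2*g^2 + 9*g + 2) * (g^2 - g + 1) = 7*g^5 - 5*g^4 + 14*g^3 - 5*g^2 + 7*g + 2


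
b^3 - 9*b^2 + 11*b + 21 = (b - 7)*(b - 3)*(b + 1)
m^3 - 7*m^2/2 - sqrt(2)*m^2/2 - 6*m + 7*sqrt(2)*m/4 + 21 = (m - 7/2)*(m - 2*sqrt(2))*(m + 3*sqrt(2)/2)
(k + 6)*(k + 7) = k^2 + 13*k + 42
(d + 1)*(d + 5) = d^2 + 6*d + 5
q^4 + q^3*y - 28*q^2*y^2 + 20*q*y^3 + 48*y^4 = (q - 4*y)*(q - 2*y)*(q + y)*(q + 6*y)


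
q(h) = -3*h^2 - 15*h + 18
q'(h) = -6*h - 15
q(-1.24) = 31.99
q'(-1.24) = -7.56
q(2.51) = -38.55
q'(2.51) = -30.06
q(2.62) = -41.89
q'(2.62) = -30.72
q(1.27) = -5.89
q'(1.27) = -22.62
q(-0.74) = 27.46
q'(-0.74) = -10.56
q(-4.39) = 26.03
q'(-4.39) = 11.34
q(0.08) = 16.78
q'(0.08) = -15.48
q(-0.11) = 19.61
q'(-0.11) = -14.34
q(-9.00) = -90.00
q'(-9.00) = 39.00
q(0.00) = 18.00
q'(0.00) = -15.00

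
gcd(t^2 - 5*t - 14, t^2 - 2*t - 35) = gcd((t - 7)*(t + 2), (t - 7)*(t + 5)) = t - 7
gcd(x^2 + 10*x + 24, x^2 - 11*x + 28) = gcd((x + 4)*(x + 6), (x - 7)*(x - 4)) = 1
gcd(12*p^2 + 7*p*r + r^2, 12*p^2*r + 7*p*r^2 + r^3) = 12*p^2 + 7*p*r + r^2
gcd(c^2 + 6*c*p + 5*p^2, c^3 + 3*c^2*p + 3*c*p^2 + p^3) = c + p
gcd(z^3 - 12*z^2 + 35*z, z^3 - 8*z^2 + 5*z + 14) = z - 7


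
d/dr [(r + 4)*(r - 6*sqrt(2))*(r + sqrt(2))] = 3*r^2 - 10*sqrt(2)*r + 8*r - 20*sqrt(2) - 12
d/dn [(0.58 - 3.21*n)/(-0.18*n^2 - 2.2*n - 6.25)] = (-0.5778*n^2 + 0.2088*n + 21.3385)/(0.0324*n^4 + 0.792*n^3 + 7.09*n^2 + 27.5*n + 39.0625)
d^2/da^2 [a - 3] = 0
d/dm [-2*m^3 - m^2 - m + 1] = -6*m^2 - 2*m - 1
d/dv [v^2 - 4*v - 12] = 2*v - 4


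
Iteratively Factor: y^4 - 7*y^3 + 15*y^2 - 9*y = (y - 1)*(y^3 - 6*y^2 + 9*y) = (y - 3)*(y - 1)*(y^2 - 3*y) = (y - 3)^2*(y - 1)*(y)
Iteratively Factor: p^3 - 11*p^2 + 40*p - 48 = (p - 4)*(p^2 - 7*p + 12) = (p - 4)*(p - 3)*(p - 4)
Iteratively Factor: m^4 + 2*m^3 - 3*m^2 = (m)*(m^3 + 2*m^2 - 3*m) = m*(m + 3)*(m^2 - m) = m*(m - 1)*(m + 3)*(m)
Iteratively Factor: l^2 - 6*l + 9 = (l - 3)*(l - 3)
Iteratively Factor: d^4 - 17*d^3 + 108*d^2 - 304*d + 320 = (d - 4)*(d^3 - 13*d^2 + 56*d - 80) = (d - 5)*(d - 4)*(d^2 - 8*d + 16) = (d - 5)*(d - 4)^2*(d - 4)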